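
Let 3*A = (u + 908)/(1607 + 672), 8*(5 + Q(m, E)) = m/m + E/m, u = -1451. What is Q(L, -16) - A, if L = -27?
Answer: -2324227/492264 ≈ -4.7215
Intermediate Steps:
Q(m, E) = -39/8 + E/(8*m) (Q(m, E) = -5 + (m/m + E/m)/8 = -5 + (1 + E/m)/8 = -5 + (1/8 + E/(8*m)) = -39/8 + E/(8*m))
A = -181/2279 (A = ((-1451 + 908)/(1607 + 672))/3 = (-543/2279)/3 = (-543*1/2279)/3 = (1/3)*(-543/2279) = -181/2279 ≈ -0.079421)
Q(L, -16) - A = (1/8)*(-16 - 39*(-27))/(-27) - 1*(-181/2279) = (1/8)*(-1/27)*(-16 + 1053) + 181/2279 = (1/8)*(-1/27)*1037 + 181/2279 = -1037/216 + 181/2279 = -2324227/492264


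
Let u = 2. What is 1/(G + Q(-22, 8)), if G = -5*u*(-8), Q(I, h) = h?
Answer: 1/88 ≈ 0.011364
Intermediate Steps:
G = 80 (G = -5*2*(-8) = -10*(-8) = 80)
1/(G + Q(-22, 8)) = 1/(80 + 8) = 1/88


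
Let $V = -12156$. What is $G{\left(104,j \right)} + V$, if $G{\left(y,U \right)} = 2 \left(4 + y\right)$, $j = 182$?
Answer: $-11940$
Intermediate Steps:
$G{\left(y,U \right)} = 8 + 2 y$
$G{\left(104,j \right)} + V = \left(8 + 2 \cdot 104\right) - 12156 = \left(8 + 208\right) - 12156 = 216 - 12156 = -11940$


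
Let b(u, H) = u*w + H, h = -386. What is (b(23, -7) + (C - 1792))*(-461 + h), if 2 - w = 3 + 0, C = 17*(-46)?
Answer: 2205588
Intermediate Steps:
C = -782
w = -1 (w = 2 - (3 + 0) = 2 - 1*3 = 2 - 3 = -1)
b(u, H) = H - u (b(u, H) = u*(-1) + H = -u + H = H - u)
(b(23, -7) + (C - 1792))*(-461 + h) = ((-7 - 1*23) + (-782 - 1792))*(-461 - 386) = ((-7 - 23) - 2574)*(-847) = (-30 - 2574)*(-847) = -2604*(-847) = 2205588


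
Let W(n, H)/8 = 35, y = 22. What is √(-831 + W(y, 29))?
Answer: I*√551 ≈ 23.473*I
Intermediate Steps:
W(n, H) = 280 (W(n, H) = 8*35 = 280)
√(-831 + W(y, 29)) = √(-831 + 280) = √(-551) = I*√551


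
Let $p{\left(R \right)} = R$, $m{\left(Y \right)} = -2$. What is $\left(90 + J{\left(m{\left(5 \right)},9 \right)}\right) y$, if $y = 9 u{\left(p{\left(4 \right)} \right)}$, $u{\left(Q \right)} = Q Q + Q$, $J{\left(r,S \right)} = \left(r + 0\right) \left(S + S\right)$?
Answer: $9720$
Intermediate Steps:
$J{\left(r,S \right)} = 2 S r$ ($J{\left(r,S \right)} = r 2 S = 2 S r$)
$u{\left(Q \right)} = Q + Q^{2}$ ($u{\left(Q \right)} = Q^{2} + Q = Q + Q^{2}$)
$y = 180$ ($y = 9 \cdot 4 \left(1 + 4\right) = 9 \cdot 4 \cdot 5 = 9 \cdot 20 = 180$)
$\left(90 + J{\left(m{\left(5 \right)},9 \right)}\right) y = \left(90 + 2 \cdot 9 \left(-2\right)\right) 180 = \left(90 - 36\right) 180 = 54 \cdot 180 = 9720$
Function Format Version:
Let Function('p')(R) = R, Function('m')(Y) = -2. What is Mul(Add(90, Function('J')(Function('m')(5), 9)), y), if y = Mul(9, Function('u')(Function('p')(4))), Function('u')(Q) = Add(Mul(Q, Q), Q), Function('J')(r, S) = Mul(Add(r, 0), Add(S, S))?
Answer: 9720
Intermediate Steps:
Function('J')(r, S) = Mul(2, S, r) (Function('J')(r, S) = Mul(r, Mul(2, S)) = Mul(2, S, r))
Function('u')(Q) = Add(Q, Pow(Q, 2)) (Function('u')(Q) = Add(Pow(Q, 2), Q) = Add(Q, Pow(Q, 2)))
y = 180 (y = Mul(9, Mul(4, Add(1, 4))) = Mul(9, Mul(4, 5)) = Mul(9, 20) = 180)
Mul(Add(90, Function('J')(Function('m')(5), 9)), y) = Mul(Add(90, Mul(2, 9, -2)), 180) = Mul(Add(90, -36), 180) = Mul(54, 180) = 9720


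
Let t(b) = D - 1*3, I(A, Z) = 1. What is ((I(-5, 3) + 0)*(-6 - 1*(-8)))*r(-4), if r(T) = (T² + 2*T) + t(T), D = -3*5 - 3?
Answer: -26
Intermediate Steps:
D = -18 (D = -15 - 3 = -18)
t(b) = -21 (t(b) = -18 - 1*3 = -18 - 3 = -21)
r(T) = -21 + T² + 2*T (r(T) = (T² + 2*T) - 21 = -21 + T² + 2*T)
((I(-5, 3) + 0)*(-6 - 1*(-8)))*r(-4) = ((1 + 0)*(-6 - 1*(-8)))*(-21 + (-4)² + 2*(-4)) = (1*(-6 + 8))*(-21 + 16 - 8) = (1*2)*(-13) = 2*(-13) = -26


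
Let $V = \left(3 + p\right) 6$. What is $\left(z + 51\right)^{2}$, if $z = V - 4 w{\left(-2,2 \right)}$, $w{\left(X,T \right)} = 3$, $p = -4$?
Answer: $1089$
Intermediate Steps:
$V = -6$ ($V = \left(3 - 4\right) 6 = \left(-1\right) 6 = -6$)
$z = -18$ ($z = -6 - 12 = -18$)
$\left(z + 51\right)^{2} = \left(-18 + 51\right)^{2} = 33^{2} = 1089$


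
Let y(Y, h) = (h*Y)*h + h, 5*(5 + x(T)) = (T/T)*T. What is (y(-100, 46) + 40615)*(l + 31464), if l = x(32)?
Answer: -26893320053/5 ≈ -5.3787e+9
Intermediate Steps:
x(T) = -5 + T/5 (x(T) = -5 + ((T/T)*T)/5 = -5 + (1*T)/5 = -5 + T/5)
l = 7/5 (l = -5 + (⅕)*32 = -5 + 32/5 = 7/5 ≈ 1.4000)
y(Y, h) = h + Y*h² (y(Y, h) = (Y*h)*h + h = Y*h² + h = h + Y*h²)
(y(-100, 46) + 40615)*(l + 31464) = (46*(1 - 100*46) + 40615)*(7/5 + 31464) = (46*(1 - 4600) + 40615)*(157327/5) = (46*(-4599) + 40615)*(157327/5) = (-211554 + 40615)*(157327/5) = -170939*157327/5 = -26893320053/5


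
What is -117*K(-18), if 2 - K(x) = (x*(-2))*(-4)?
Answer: -17082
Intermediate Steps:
K(x) = 2 - 8*x (K(x) = 2 - x*(-2)*(-4) = 2 - (-2*x)*(-4) = 2 - 8*x)
-117*K(-18) = -117*(2 - 8*(-18)) = -117*(2 + 144) = -117*146 = -17082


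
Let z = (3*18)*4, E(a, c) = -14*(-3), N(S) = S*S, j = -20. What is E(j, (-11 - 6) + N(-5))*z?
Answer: 9072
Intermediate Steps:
N(S) = S²
E(a, c) = 42
z = 216 (z = 54*4 = 216)
E(j, (-11 - 6) + N(-5))*z = 42*216 = 9072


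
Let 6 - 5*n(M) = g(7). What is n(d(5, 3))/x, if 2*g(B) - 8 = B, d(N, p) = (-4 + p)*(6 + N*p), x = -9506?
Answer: 3/95060 ≈ 3.1559e-5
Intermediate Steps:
g(B) = 4 + B/2
n(M) = -3/10 (n(M) = 6/5 - (4 + (1/2)*7)/5 = 6/5 - (4 + 7/2)/5 = 6/5 - 1/5*15/2 = 6/5 - 3/2 = -3/10)
n(d(5, 3))/x = -3/10/(-9506) = -3/10*(-1/9506) = 3/95060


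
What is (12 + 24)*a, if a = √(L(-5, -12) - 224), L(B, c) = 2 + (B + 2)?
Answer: 540*I ≈ 540.0*I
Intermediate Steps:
L(B, c) = 4 + B (L(B, c) = 2 + (2 + B) = 4 + B)
a = 15*I (a = √((4 - 5) - 224) = √(-1 - 224) = √(-225) = 15*I ≈ 15.0*I)
(12 + 24)*a = (12 + 24)*(15*I) = 36*(15*I) = 540*I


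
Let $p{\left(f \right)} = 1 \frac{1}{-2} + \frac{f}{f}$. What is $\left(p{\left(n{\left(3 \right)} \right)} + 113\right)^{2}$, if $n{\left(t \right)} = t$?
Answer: $\frac{51529}{4} \approx 12882.0$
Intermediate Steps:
$p{\left(f \right)} = \frac{1}{2}$ ($p{\left(f \right)} = 1 \left(- \frac{1}{2}\right) + 1 = - \frac{1}{2} + 1 = \frac{1}{2}$)
$\left(p{\left(n{\left(3 \right)} \right)} + 113\right)^{2} = \left(\frac{1}{2} + 113\right)^{2} = \left(\frac{227}{2}\right)^{2} = \frac{51529}{4}$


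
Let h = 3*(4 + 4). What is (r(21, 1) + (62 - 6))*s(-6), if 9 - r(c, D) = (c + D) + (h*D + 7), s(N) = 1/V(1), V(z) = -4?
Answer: -3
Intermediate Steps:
h = 24 (h = 3*8 = 24)
s(N) = -1/4 (s(N) = 1/(-4) = -1/4)
r(c, D) = 2 - c - 25*D (r(c, D) = 9 - ((c + D) + (24*D + 7)) = 9 - ((D + c) + (7 + 24*D)) = 9 - (7 + c + 25*D) = 9 + (-7 - c - 25*D) = 2 - c - 25*D)
(r(21, 1) + (62 - 6))*s(-6) = ((2 - 1*21 - 25*1) + (62 - 6))*(-1/4) = ((2 - 21 - 25) + 56)*(-1/4) = (-44 + 56)*(-1/4) = 12*(-1/4) = -3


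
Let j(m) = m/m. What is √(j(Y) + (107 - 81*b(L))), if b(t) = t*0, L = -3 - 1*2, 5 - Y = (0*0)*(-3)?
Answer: 6*√3 ≈ 10.392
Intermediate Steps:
Y = 5 (Y = 5 - 0*0*(-3) = 5 - 0*(-3) = 5 - 1*0 = 5 + 0 = 5)
L = -5 (L = -3 - 2 = -5)
b(t) = 0
j(m) = 1
√(j(Y) + (107 - 81*b(L))) = √(1 + (107 - 81*0)) = √(1 + (107 + 0)) = √(1 + 107) = √108 = 6*√3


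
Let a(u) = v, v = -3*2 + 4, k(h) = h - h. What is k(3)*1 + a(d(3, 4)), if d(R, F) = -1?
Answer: -2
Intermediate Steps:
k(h) = 0
v = -2 (v = -6 + 4 = -2)
a(u) = -2
k(3)*1 + a(d(3, 4)) = 0*1 - 2 = 0 - 2 = -2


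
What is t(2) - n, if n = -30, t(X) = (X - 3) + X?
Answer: 31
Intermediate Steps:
t(X) = -3 + 2*X (t(X) = (-3 + X) + X = -3 + 2*X)
t(2) - n = (-3 + 2*2) - 1*(-30) = (-3 + 4) + 30 = 1 + 30 = 31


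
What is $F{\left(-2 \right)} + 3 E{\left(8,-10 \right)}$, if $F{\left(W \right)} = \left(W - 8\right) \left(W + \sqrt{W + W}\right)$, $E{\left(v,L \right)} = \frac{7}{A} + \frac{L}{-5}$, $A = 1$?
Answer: $47 - 20 i \approx 47.0 - 20.0 i$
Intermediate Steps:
$E{\left(v,L \right)} = 7 - \frac{L}{5}$ ($E{\left(v,L \right)} = \frac{7}{1} + \frac{L}{-5} = 7 \cdot 1 + L \left(- \frac{1}{5}\right) = 7 - \frac{L}{5}$)
$F{\left(W \right)} = \left(-8 + W\right) \left(W + \sqrt{2} \sqrt{W}\right)$ ($F{\left(W \right)} = \left(-8 + W\right) \left(W + \sqrt{2 W}\right) = \left(-8 + W\right) \left(W + \sqrt{2} \sqrt{W}\right)$)
$F{\left(-2 \right)} + 3 E{\left(8,-10 \right)} = \left(\left(-2\right)^{2} - -16 + \sqrt{2} \left(-2\right)^{\frac{3}{2}} - 8 \sqrt{2} \sqrt{-2}\right) + 3 \left(7 - -2\right) = \left(4 + 16 + \sqrt{2} \left(- 2 i \sqrt{2}\right) - 8 \sqrt{2} i \sqrt{2}\right) + 3 \left(7 + 2\right) = \left(4 + 16 - 4 i - 16 i\right) + 3 \cdot 9 = \left(20 - 20 i\right) + 27 = 47 - 20 i$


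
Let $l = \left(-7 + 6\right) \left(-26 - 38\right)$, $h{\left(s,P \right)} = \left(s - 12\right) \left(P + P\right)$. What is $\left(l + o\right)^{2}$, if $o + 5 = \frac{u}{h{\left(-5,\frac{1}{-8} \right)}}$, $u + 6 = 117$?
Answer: $\frac{2093809}{289} \approx 7245.0$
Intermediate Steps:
$h{\left(s,P \right)} = 2 P \left(-12 + s\right)$ ($h{\left(s,P \right)} = \left(-12 + s\right) 2 P = 2 P \left(-12 + s\right)$)
$u = 111$ ($u = -6 + 117 = 111$)
$l = 64$ ($l = \left(-1\right) \left(-64\right) = 64$)
$o = \frac{359}{17}$ ($o = -5 + \frac{111}{2 \frac{1}{-8} \left(-12 - 5\right)} = -5 + \frac{111}{2 \left(- \frac{1}{8}\right) \left(-17\right)} = -5 + \frac{111}{\frac{17}{4}} = -5 + 111 \cdot \frac{4}{17} = -5 + \frac{444}{17} = \frac{359}{17} \approx 21.118$)
$\left(l + o\right)^{2} = \left(64 + \frac{359}{17}\right)^{2} = \left(\frac{1447}{17}\right)^{2} = \frac{2093809}{289}$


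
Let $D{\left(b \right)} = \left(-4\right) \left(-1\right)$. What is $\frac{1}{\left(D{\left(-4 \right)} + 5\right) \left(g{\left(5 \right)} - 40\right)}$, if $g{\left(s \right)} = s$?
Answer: $- \frac{1}{315} \approx -0.0031746$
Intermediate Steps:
$D{\left(b \right)} = 4$
$\frac{1}{\left(D{\left(-4 \right)} + 5\right) \left(g{\left(5 \right)} - 40\right)} = \frac{1}{\left(4 + 5\right) \left(5 - 40\right)} = \frac{1}{9 \left(-35\right)} = \frac{1}{-315} = - \frac{1}{315}$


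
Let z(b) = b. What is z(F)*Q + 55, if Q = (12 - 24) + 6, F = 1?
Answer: 49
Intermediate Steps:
Q = -6 (Q = -12 + 6 = -6)
z(F)*Q + 55 = 1*(-6) + 55 = -6 + 55 = 49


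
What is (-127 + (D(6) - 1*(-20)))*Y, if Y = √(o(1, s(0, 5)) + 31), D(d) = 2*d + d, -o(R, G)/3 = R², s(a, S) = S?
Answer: -178*√7 ≈ -470.94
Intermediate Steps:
o(R, G) = -3*R²
D(d) = 3*d
Y = 2*√7 (Y = √(-3*1² + 31) = √(-3*1 + 31) = √(-3 + 31) = √28 = 2*√7 ≈ 5.2915)
(-127 + (D(6) - 1*(-20)))*Y = (-127 + (3*6 - 1*(-20)))*(2*√7) = (-127 + (18 + 20))*(2*√7) = (-127 + 38)*(2*√7) = -178*√7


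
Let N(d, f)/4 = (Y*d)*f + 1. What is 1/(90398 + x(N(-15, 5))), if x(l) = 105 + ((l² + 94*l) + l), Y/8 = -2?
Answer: 1/23625299 ≈ 4.2327e-8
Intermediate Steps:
Y = -16 (Y = 8*(-2) = -16)
N(d, f) = 4 - 64*d*f (N(d, f) = 4*((-16*d)*f + 1) = 4*(-16*d*f + 1) = 4*(1 - 16*d*f) = 4 - 64*d*f)
x(l) = 105 + l² + 95*l (x(l) = 105 + (l² + 95*l) = 105 + l² + 95*l)
1/(90398 + x(N(-15, 5))) = 1/(90398 + (105 + (4 - 64*(-15)*5)² + 95*(4 - 64*(-15)*5))) = 1/(90398 + (105 + (4 + 4800)² + 95*(4 + 4800))) = 1/(90398 + (105 + 4804² + 95*4804)) = 1/(90398 + (105 + 23078416 + 456380)) = 1/(90398 + 23534901) = 1/23625299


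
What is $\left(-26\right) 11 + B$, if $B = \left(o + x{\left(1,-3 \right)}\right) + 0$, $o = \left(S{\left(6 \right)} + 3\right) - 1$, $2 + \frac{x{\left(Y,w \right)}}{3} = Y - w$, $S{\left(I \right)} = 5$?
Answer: $-273$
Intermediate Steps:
$x{\left(Y,w \right)} = -6 - 3 w + 3 Y$ ($x{\left(Y,w \right)} = -6 + 3 \left(Y - w\right) = -6 + \left(- 3 w + 3 Y\right) = -6 - 3 w + 3 Y$)
$o = 7$ ($o = \left(5 + 3\right) - 1 = 8 - 1 = 7$)
$B = 13$ ($B = \left(7 - -6\right) + 0 = \left(7 + \left(-6 + 9 + 3\right)\right) + 0 = \left(7 + 6\right) + 0 = 13 + 0 = 13$)
$\left(-26\right) 11 + B = \left(-26\right) 11 + 13 = -286 + 13 = -273$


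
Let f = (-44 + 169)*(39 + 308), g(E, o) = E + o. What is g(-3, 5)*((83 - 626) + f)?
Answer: 85664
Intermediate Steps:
f = 43375 (f = 125*347 = 43375)
g(-3, 5)*((83 - 626) + f) = (-3 + 5)*((83 - 626) + 43375) = 2*(-543 + 43375) = 2*42832 = 85664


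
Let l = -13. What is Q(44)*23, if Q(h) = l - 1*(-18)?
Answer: 115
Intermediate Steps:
Q(h) = 5 (Q(h) = -13 - 1*(-18) = -13 + 18 = 5)
Q(44)*23 = 5*23 = 115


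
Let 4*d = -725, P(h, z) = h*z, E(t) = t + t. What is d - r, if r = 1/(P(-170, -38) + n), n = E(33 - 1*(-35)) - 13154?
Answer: -2377273/13116 ≈ -181.25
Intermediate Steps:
E(t) = 2*t
d = -725/4 (d = (¼)*(-725) = -725/4 ≈ -181.25)
n = -13018 (n = 2*(33 - 1*(-35)) - 13154 = 2*(33 + 35) - 13154 = 2*68 - 13154 = 136 - 13154 = -13018)
r = -1/6558 (r = 1/(-170*(-38) - 13018) = 1/(6460 - 13018) = 1/(-6558) = -1/6558 ≈ -0.00015249)
d - r = -725/4 - 1*(-1/6558) = -725/4 + 1/6558 = -2377273/13116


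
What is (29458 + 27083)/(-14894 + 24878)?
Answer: 18847/3328 ≈ 5.6632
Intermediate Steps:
(29458 + 27083)/(-14894 + 24878) = 56541/9984 = 56541*(1/9984) = 18847/3328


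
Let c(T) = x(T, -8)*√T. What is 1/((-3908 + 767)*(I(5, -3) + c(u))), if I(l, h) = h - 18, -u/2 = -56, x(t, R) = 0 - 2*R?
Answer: -1/4222551 - 64*√7/88673571 ≈ -2.1464e-6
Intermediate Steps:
x(t, R) = -2*R
u = 112 (u = -2*(-56) = 112)
I(l, h) = -18 + h
c(T) = 16*√T (c(T) = (-2*(-8))*√T = 16*√T)
1/((-3908 + 767)*(I(5, -3) + c(u))) = 1/((-3908 + 767)*((-18 - 3) + 16*√112)) = 1/(-3141*(-21 + 16*(4*√7))) = 1/(-3141*(-21 + 64*√7)) = 1/(65961 - 201024*√7)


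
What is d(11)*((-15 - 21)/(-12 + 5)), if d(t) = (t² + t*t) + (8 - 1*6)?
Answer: 8784/7 ≈ 1254.9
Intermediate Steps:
d(t) = 2 + 2*t² (d(t) = (t² + t²) + (8 - 6) = 2*t² + 2 = 2 + 2*t²)
d(11)*((-15 - 21)/(-12 + 5)) = (2 + 2*11²)*((-15 - 21)/(-12 + 5)) = (2 + 2*121)*(-36/(-7)) = (2 + 242)*(-36*(-⅐)) = 244*(36/7) = 8784/7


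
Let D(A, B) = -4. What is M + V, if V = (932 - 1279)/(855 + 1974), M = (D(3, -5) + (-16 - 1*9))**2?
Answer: 2378842/2829 ≈ 840.88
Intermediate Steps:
M = 841 (M = (-4 + (-16 - 1*9))**2 = (-4 + (-16 - 9))**2 = (-4 - 25)**2 = (-29)**2 = 841)
V = -347/2829 ≈ -0.12266
M + V = 841 - 347/2829 = 2378842/2829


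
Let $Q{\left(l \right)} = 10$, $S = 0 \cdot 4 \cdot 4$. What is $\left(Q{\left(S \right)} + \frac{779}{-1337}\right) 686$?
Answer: $\frac{1233918}{191} \approx 6460.3$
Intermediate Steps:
$S = 0$ ($S = 0 \cdot 4 = 0$)
$\left(Q{\left(S \right)} + \frac{779}{-1337}\right) 686 = \left(10 + \frac{779}{-1337}\right) 686 = \left(10 + 779 \left(- \frac{1}{1337}\right)\right) 686 = \left(10 - \frac{779}{1337}\right) 686 = \frac{12591}{1337} \cdot 686 = \frac{1233918}{191}$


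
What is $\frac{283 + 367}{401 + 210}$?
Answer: $\frac{50}{47} \approx 1.0638$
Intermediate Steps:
$\frac{283 + 367}{401 + 210} = \frac{650}{611} = 650 \cdot \frac{1}{611} = \frac{50}{47}$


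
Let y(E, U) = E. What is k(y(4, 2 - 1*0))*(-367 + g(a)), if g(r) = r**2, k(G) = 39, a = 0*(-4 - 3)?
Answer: -14313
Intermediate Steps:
a = 0 (a = 0*(-7) = 0)
k(y(4, 2 - 1*0))*(-367 + g(a)) = 39*(-367 + 0**2) = 39*(-367 + 0) = 39*(-367) = -14313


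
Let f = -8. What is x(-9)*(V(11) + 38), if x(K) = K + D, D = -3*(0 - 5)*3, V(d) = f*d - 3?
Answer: -1908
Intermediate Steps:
V(d) = -3 - 8*d (V(d) = -8*d - 3 = -3 - 8*d)
D = 45 (D = -3*(-5)*3 = 15*3 = 45)
x(K) = 45 + K (x(K) = K + 45 = 45 + K)
x(-9)*(V(11) + 38) = (45 - 9)*((-3 - 8*11) + 38) = 36*((-3 - 88) + 38) = 36*(-91 + 38) = 36*(-53) = -1908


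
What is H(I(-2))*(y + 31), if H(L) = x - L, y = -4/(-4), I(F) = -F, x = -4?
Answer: -192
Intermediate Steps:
y = 1 (y = -4*(-¼) = 1)
H(L) = -4 - L
H(I(-2))*(y + 31) = (-4 - (-1)*(-2))*(1 + 31) = (-4 - 1*2)*32 = (-4 - 2)*32 = -6*32 = -192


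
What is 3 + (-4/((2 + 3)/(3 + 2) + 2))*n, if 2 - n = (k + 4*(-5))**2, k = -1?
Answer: 1765/3 ≈ 588.33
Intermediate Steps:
n = -439 (n = 2 - (-1 + 4*(-5))**2 = 2 - (-1 - 20)**2 = 2 - 1*(-21)**2 = 2 - 1*441 = 2 - 441 = -439)
3 + (-4/((2 + 3)/(3 + 2) + 2))*n = 3 + (-4/((2 + 3)/(3 + 2) + 2))*(-439) = 3 + (-4/(5/5 + 2))*(-439) = 3 + (-4/(5*(1/5) + 2))*(-439) = 3 + (-4/(1 + 2))*(-439) = 3 + (-4/3)*(-439) = 3 + ((1/3)*(-4))*(-439) = 3 - 4/3*(-439) = 3 + 1756/3 = 1765/3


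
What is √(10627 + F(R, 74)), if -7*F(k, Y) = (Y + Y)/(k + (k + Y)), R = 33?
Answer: √13017890/35 ≈ 103.09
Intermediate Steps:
F(k, Y) = -2*Y/(7*(Y + 2*k)) (F(k, Y) = -(Y + Y)/(7*(k + (k + Y))) = -2*Y/(7*(k + (Y + k))) = -2*Y/(7*(Y + 2*k)))
√(10627 + F(R, 74)) = √(10627 - 2*74/(7*74 + 14*33)) = √(10627 - 2*74/(518 + 462)) = √(10627 - 2*74/980) = √(10627 - 2*74*1/980) = √(10627 - 37/245) = √(2603578/245) = √13017890/35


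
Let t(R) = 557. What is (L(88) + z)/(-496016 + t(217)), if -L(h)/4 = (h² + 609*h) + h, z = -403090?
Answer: 216262/165153 ≈ 1.3095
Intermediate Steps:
L(h) = -2440*h - 4*h² (L(h) = -4*((h² + 609*h) + h) = -4*(h² + 610*h) = -2440*h - 4*h²)
(L(88) + z)/(-496016 + t(217)) = (-4*88*(610 + 88) - 403090)/(-496016 + 557) = (-4*88*698 - 403090)/(-495459) = (-245696 - 403090)*(-1/495459) = -648786*(-1/495459) = 216262/165153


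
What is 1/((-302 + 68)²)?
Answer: 1/54756 ≈ 1.8263e-5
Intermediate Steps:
1/((-302 + 68)²) = 1/((-234)²) = 1/54756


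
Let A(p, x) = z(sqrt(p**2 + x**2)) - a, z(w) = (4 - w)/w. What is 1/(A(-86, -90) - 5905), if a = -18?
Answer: -5702528/33576484863 - sqrt(3874)/67152969726 ≈ -0.00016984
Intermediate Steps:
z(w) = (4 - w)/w
A(p, x) = 18 + (4 - sqrt(p**2 + x**2))/sqrt(p**2 + x**2) (A(p, x) = (4 - sqrt(p**2 + x**2))/(sqrt(p**2 + x**2)) - 1*(-18) = (4 - sqrt(p**2 + x**2))/sqrt(p**2 + x**2) + 18 = 18 + (4 - sqrt(p**2 + x**2))/sqrt(p**2 + x**2))
1/(A(-86, -90) - 5905) = 1/((17 + 4/sqrt((-86)**2 + (-90)**2)) - 5905) = 1/((17 + 4/sqrt(7396 + 8100)) - 5905) = 1/((17 + 4/sqrt(15496)) - 5905) = 1/((17 + 4*(sqrt(3874)/7748)) - 5905) = 1/((17 + sqrt(3874)/1937) - 5905) = 1/(-5888 + sqrt(3874)/1937)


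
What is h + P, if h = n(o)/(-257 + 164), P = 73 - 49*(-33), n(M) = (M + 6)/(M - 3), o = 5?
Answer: 314329/186 ≈ 1689.9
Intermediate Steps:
n(M) = (6 + M)/(-3 + M)
P = 1690 (P = 73 + 1617 = 1690)
h = -11/186 (h = ((6 + 5)/(-3 + 5))/(-257 + 164) = (11/2)/(-93) = ((½)*11)*(-1/93) = (11/2)*(-1/93) = -11/186 ≈ -0.059140)
h + P = -11/186 + 1690 = 314329/186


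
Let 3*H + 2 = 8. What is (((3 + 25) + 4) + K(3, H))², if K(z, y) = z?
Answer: 1225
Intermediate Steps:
H = 2 (H = -⅔ + (⅓)*8 = -⅔ + 8/3 = 2)
(((3 + 25) + 4) + K(3, H))² = (((3 + 25) + 4) + 3)² = ((28 + 4) + 3)² = (32 + 3)² = 35² = 1225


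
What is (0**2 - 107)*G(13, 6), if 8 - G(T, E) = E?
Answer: -214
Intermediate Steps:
G(T, E) = 8 - E
(0**2 - 107)*G(13, 6) = (0**2 - 107)*(8 - 1*6) = (0 - 107)*(8 - 6) = -107*2 = -214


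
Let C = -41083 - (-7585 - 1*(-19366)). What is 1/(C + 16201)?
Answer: -1/36663 ≈ -2.7275e-5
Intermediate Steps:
C = -52864 (C = -41083 - (-7585 + 19366) = -41083 - 1*11781 = -41083 - 11781 = -52864)
1/(C + 16201) = 1/(-52864 + 16201) = 1/(-36663) = -1/36663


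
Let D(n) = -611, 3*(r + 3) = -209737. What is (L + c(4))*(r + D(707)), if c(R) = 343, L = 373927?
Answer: -79187672330/3 ≈ -2.6396e+10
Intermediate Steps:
r = -209746/3 (r = -3 + (⅓)*(-209737) = -3 - 209737/3 = -209746/3 ≈ -69915.)
(L + c(4))*(r + D(707)) = (373927 + 343)*(-209746/3 - 611) = 374270*(-211579/3) = -79187672330/3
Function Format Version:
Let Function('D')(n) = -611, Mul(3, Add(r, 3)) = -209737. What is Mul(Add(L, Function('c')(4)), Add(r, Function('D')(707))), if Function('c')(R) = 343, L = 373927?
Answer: Rational(-79187672330, 3) ≈ -2.6396e+10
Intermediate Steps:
r = Rational(-209746, 3) (r = Add(-3, Mul(Rational(1, 3), -209737)) = Add(-3, Rational(-209737, 3)) = Rational(-209746, 3) ≈ -69915.)
Mul(Add(L, Function('c')(4)), Add(r, Function('D')(707))) = Mul(Add(373927, 343), Add(Rational(-209746, 3), -611)) = Mul(374270, Rational(-211579, 3)) = Rational(-79187672330, 3)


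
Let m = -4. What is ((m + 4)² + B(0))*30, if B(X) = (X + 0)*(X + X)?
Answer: 0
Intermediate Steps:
B(X) = 2*X² (B(X) = X*(2*X) = 2*X²)
((m + 4)² + B(0))*30 = ((-4 + 4)² + 2*0²)*30 = (0² + 2*0)*30 = (0 + 0)*30 = 0*30 = 0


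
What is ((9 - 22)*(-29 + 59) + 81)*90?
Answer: -27810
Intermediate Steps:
((9 - 22)*(-29 + 59) + 81)*90 = (-13*30 + 81)*90 = (-390 + 81)*90 = -309*90 = -27810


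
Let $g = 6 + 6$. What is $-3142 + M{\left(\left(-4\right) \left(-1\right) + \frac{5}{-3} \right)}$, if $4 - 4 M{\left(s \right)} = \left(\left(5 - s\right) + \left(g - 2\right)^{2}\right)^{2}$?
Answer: $- \frac{51985}{9} \approx -5776.1$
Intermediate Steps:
$g = 12$
$M{\left(s \right)} = 1 - \frac{\left(105 - s\right)^{2}}{4}$ ($M{\left(s \right)} = 1 - \frac{\left(\left(5 - s\right) + \left(12 - 2\right)^{2}\right)^{2}}{4} = 1 - \frac{\left(\left(5 - s\right) + 10^{2}\right)^{2}}{4} = 1 - \frac{\left(\left(5 - s\right) + 100\right)^{2}}{4} = 1 - \frac{\left(105 - s\right)^{2}}{4}$)
$-3142 + M{\left(\left(-4\right) \left(-1\right) + \frac{5}{-3} \right)} = -3142 + \left(1 - \frac{\left(-105 + \left(\left(-4\right) \left(-1\right) + \frac{5}{-3}\right)\right)^{2}}{4}\right) = -3142 + \left(1 - \frac{\left(-105 + \left(4 + 5 \left(- \frac{1}{3}\right)\right)\right)^{2}}{4}\right) = -3142 + \left(1 - \frac{\left(-105 + \left(4 - \frac{5}{3}\right)\right)^{2}}{4}\right) = -3142 + \left(1 - \frac{\left(-105 + \frac{7}{3}\right)^{2}}{4}\right) = -3142 + \left(1 - \frac{\left(- \frac{308}{3}\right)^{2}}{4}\right) = -3142 + \left(1 - \frac{23716}{9}\right) = -3142 - \frac{23707}{9} = - \frac{51985}{9}$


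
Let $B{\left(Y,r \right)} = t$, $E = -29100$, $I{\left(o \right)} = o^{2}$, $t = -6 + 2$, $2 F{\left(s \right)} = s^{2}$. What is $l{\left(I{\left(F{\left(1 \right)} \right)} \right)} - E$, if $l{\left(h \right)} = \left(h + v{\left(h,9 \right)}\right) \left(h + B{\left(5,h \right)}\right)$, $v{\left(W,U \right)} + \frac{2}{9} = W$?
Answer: $\frac{698375}{24} \approx 29099.0$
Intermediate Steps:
$F{\left(s \right)} = \frac{s^{2}}{2}$
$t = -4$
$v{\left(W,U \right)} = - \frac{2}{9} + W$
$B{\left(Y,r \right)} = -4$
$l{\left(h \right)} = \left(-4 + h\right) \left(- \frac{2}{9} + 2 h\right)$ ($l{\left(h \right)} = \left(h + \left(- \frac{2}{9} + h\right)\right) \left(h - 4\right) = \left(- \frac{2}{9} + 2 h\right) \left(-4 + h\right) = \left(-4 + h\right) \left(- \frac{2}{9} + 2 h\right)$)
$l{\left(I{\left(F{\left(1 \right)} \right)} \right)} - E = \left(\frac{8}{9} + 2 \left(\left(\frac{1^{2}}{2}\right)^{2}\right)^{2} - \frac{74 \left(\frac{1^{2}}{2}\right)^{2}}{9}\right) - -29100 = \left(\frac{8}{9} + 2 \left(\left(\frac{1}{2} \cdot 1\right)^{2}\right)^{2} - \frac{74 \left(\frac{1}{2} \cdot 1\right)^{2}}{9}\right) + 29100 = \left(\frac{8}{9} + 2 \left(\left(\frac{1}{2}\right)^{2}\right)^{2} - \frac{74}{9 \cdot 4}\right) + 29100 = \left(\frac{8}{9} + \frac{2}{16} - \frac{37}{18}\right) + 29100 = \left(\frac{8}{9} + 2 \cdot \frac{1}{16} - \frac{37}{18}\right) + 29100 = \left(\frac{8}{9} + \frac{1}{8} - \frac{37}{18}\right) + 29100 = - \frac{25}{24} + 29100 = \frac{698375}{24}$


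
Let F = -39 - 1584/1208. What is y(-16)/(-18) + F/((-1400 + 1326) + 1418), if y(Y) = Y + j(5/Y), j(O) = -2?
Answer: 65619/67648 ≈ 0.97001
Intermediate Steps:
y(Y) = -2 + Y (y(Y) = Y - 2 = -2 + Y)
F = -6087/151 (F = -39 - 1584*1/1208 = -39 - 198/151 = -6087/151 ≈ -40.311)
y(-16)/(-18) + F/((-1400 + 1326) + 1418) = (-2 - 16)/(-18) - 6087/(151*((-1400 + 1326) + 1418)) = -18*(-1/18) - 6087/(151*(-74 + 1418)) = 1 - 6087/151/1344 = 1 - 6087/151*1/1344 = 1 - 2029/67648 = 65619/67648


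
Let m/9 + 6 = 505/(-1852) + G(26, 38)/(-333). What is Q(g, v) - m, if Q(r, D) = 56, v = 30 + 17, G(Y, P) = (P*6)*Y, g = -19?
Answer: 18684461/68524 ≈ 272.67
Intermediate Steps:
G(Y, P) = 6*P*Y (G(Y, P) = (6*P)*Y = 6*P*Y)
v = 47
m = -14847117/68524 (m = -54 + 9*(505/(-1852) + (6*38*26)/(-333)) = -54 + 9*(505*(-1/1852) + 5928*(-1/333)) = -54 + 9*(-505/1852 - 1976/111) = -54 + 9*(-3715607/205572) = -54 - 11146821/68524 = -14847117/68524 ≈ -216.67)
Q(g, v) - m = 56 - 1*(-14847117/68524) = 56 + 14847117/68524 = 18684461/68524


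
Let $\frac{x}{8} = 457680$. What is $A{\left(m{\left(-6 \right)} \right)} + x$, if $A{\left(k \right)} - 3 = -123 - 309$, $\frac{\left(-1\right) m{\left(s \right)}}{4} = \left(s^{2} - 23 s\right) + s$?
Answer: $3661011$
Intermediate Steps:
$x = 3661440$ ($x = 8 \cdot 457680 = 3661440$)
$m{\left(s \right)} = - 4 s^{2} + 88 s$ ($m{\left(s \right)} = - 4 \left(\left(s^{2} - 23 s\right) + s\right) = - 4 \left(s^{2} - 22 s\right) = - 4 s^{2} + 88 s$)
$A{\left(k \right)} = -429$ ($A{\left(k \right)} = 3 - 432 = -429$)
$A{\left(m{\left(-6 \right)} \right)} + x = -429 + 3661440 = 3661011$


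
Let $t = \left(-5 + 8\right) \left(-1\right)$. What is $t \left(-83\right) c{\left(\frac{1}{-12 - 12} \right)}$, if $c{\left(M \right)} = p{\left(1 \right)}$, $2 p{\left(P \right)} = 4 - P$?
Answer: $\frac{747}{2} \approx 373.5$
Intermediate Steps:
$p{\left(P \right)} = 2 - \frac{P}{2}$ ($p{\left(P \right)} = \frac{4 - P}{2} = 2 - \frac{P}{2}$)
$t = -3$ ($t = 3 \left(-1\right) = -3$)
$c{\left(M \right)} = \frac{3}{2}$ ($c{\left(M \right)} = 2 - \frac{1}{2} = \frac{3}{2}$)
$t \left(-83\right) c{\left(\frac{1}{-12 - 12} \right)} = \left(-3\right) \left(-83\right) \frac{3}{2} = 249 \cdot \frac{3}{2} = \frac{747}{2}$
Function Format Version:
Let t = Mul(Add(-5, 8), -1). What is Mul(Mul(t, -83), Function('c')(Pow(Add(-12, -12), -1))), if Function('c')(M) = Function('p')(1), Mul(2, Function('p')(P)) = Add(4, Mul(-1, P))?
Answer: Rational(747, 2) ≈ 373.50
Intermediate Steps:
Function('p')(P) = Add(2, Mul(Rational(-1, 2), P)) (Function('p')(P) = Mul(Rational(1, 2), Add(4, Mul(-1, P))) = Add(2, Mul(Rational(-1, 2), P)))
t = -3 (t = Mul(3, -1) = -3)
Function('c')(M) = Rational(3, 2) (Function('c')(M) = Add(2, Mul(Rational(-1, 2), 1)) = Add(2, Rational(-1, 2)) = Rational(3, 2))
Mul(Mul(t, -83), Function('c')(Pow(Add(-12, -12), -1))) = Mul(Mul(-3, -83), Rational(3, 2)) = Mul(249, Rational(3, 2)) = Rational(747, 2)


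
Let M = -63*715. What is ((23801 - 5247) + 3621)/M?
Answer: -4435/9009 ≈ -0.49229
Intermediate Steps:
M = -45045
((23801 - 5247) + 3621)/M = ((23801 - 5247) + 3621)/(-45045) = (18554 + 3621)*(-1/45045) = 22175*(-1/45045) = -4435/9009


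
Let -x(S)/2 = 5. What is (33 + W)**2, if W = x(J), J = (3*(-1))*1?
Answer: 529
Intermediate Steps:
J = -3 (J = -3*1 = -3)
x(S) = -10 (x(S) = -2*5 = -10)
W = -10
(33 + W)**2 = (33 - 10)**2 = 23**2 = 529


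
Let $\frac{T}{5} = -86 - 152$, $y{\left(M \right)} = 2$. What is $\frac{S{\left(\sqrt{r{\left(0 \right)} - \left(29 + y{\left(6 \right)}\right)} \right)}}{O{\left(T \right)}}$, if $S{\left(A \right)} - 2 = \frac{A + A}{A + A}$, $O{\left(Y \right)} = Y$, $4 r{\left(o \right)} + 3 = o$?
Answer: $- \frac{3}{1190} \approx -0.002521$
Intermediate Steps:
$r{\left(o \right)} = - \frac{3}{4} + \frac{o}{4}$
$T = -1190$ ($T = 5 \left(-86 - 152\right) = 5 \left(-238\right) = -1190$)
$S{\left(A \right)} = 3$ ($S{\left(A \right)} = 2 + \frac{A + A}{A + A} = 2 + \frac{2 A}{2 A} = 2 + 2 A \frac{1}{2 A} = 2 + 1 = 3$)
$\frac{S{\left(\sqrt{r{\left(0 \right)} - \left(29 + y{\left(6 \right)}\right)} \right)}}{O{\left(T \right)}} = \frac{3}{-1190} = 3 \left(- \frac{1}{1190}\right) = - \frac{3}{1190}$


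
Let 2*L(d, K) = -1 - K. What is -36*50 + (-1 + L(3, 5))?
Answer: -1804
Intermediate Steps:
L(d, K) = -½ - K/2 (L(d, K) = (-1 - K)/2 = -½ - K/2)
-36*50 + (-1 + L(3, 5)) = -36*50 + (-1 + (-½ - ½*5)) = -1800 + (-1 + (-½ - 5/2)) = -1800 + (-1 - 3) = -1800 - 4 = -1804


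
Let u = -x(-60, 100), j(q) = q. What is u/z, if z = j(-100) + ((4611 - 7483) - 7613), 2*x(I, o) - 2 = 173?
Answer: 35/4234 ≈ 0.0082664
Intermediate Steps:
x(I, o) = 175/2 (x(I, o) = 1 + (½)*173 = 1 + 173/2 = 175/2)
z = -10585 (z = -100 + ((4611 - 7483) - 7613) = -100 + (-2872 - 7613) = -100 - 10485 = -10585)
u = -175/2 (u = -1*175/2 = -175/2 ≈ -87.500)
u/z = -175/2/(-10585) = -175/2*(-1/10585) = 35/4234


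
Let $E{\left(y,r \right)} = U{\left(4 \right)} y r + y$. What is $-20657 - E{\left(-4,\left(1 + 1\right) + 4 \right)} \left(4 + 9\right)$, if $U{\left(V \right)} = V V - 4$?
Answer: $-16861$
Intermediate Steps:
$U{\left(V \right)} = -4 + V^{2}$ ($U{\left(V \right)} = V^{2} - 4 = -4 + V^{2}$)
$E{\left(y,r \right)} = y + 12 r y$ ($E{\left(y,r \right)} = \left(-4 + 4^{2}\right) y r + y = \left(-4 + 16\right) y r + y = 12 y r + y = 12 r y + y = y + 12 r y$)
$-20657 - E{\left(-4,\left(1 + 1\right) + 4 \right)} \left(4 + 9\right) = -20657 - - 4 \left(1 + 12 \left(\left(1 + 1\right) + 4\right)\right) \left(4 + 9\right) = -20657 - - 4 \left(1 + 12 \left(2 + 4\right)\right) 13 = -20657 - - 4 \left(1 + 12 \cdot 6\right) 13 = -20657 - - 4 \left(1 + 72\right) 13 = -20657 - \left(-4\right) 73 \cdot 13 = -20657 - \left(-292\right) 13 = -20657 - -3796 = -20657 + 3796 = -16861$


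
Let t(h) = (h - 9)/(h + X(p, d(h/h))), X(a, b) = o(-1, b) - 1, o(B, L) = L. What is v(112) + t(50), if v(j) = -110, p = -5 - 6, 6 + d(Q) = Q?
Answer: -4799/44 ≈ -109.07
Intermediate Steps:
d(Q) = -6 + Q
p = -11
X(a, b) = -1 + b (X(a, b) = b - 1 = -1 + b)
t(h) = (-9 + h)/(-6 + h) (t(h) = (h - 9)/(h + (-1 + (-6 + h/h))) = (-9 + h)/(h + (-1 + (-6 + 1))) = (-9 + h)/(h + (-1 - 5)) = (-9 + h)/(h - 6) = (-9 + h)/(-6 + h))
v(112) + t(50) = -110 + (-9 + 50)/(-6 + 50) = -110 + 41/44 = -4799/44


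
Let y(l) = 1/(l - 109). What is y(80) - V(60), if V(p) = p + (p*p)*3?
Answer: -314941/29 ≈ -10860.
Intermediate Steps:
y(l) = 1/(-109 + l)
V(p) = p + 3*p² (V(p) = p + p²*3 = p + 3*p²)
y(80) - V(60) = 1/(-109 + 80) - 60*(1 + 3*60) = 1/(-29) - 60*(1 + 180) = -1/29 - 60*181 = -1/29 - 1*10860 = -1/29 - 10860 = -314941/29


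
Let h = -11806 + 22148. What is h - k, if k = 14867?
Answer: -4525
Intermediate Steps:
h = 10342
h - k = 10342 - 1*14867 = 10342 - 14867 = -4525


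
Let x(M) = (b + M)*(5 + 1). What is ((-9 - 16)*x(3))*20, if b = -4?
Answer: 3000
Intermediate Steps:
x(M) = -24 + 6*M (x(M) = (-4 + M)*(5 + 1) = (-4 + M)*6 = -24 + 6*M)
((-9 - 16)*x(3))*20 = ((-9 - 16)*(-24 + 6*3))*20 = -25*(-24 + 18)*20 = -25*(-6)*20 = 150*20 = 3000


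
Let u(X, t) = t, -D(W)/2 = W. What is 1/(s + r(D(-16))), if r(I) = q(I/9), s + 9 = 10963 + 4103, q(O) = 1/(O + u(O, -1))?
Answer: 23/346320 ≈ 6.6413e-5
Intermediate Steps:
D(W) = -2*W
q(O) = 1/(-1 + O) (q(O) = 1/(O - 1) = 1/(-1 + O))
s = 15057 (s = -9 + (10963 + 4103) = -9 + 15066 = 15057)
r(I) = 1/(-1 + I/9)
1/(s + r(D(-16))) = 1/(15057 + 9/(-9 - 2*(-16))) = 1/(15057 + 9/(-9 + 32)) = 1/(15057 + 9/23) = 1/(346320/23) = 23/346320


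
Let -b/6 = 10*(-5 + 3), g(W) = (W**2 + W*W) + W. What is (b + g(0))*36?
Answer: 4320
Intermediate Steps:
g(W) = W + 2*W**2 (g(W) = (W**2 + W**2) + W = 2*W**2 + W = W + 2*W**2)
b = 120 (b = -60*(-5 + 3) = -60*(-2) = -6*(-20) = 120)
(b + g(0))*36 = (120 + 0*(1 + 2*0))*36 = (120 + 0*(1 + 0))*36 = (120 + 0*1)*36 = (120 + 0)*36 = 120*36 = 4320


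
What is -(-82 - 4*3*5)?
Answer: 142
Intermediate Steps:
-(-82 - 4*3*5) = -(-82 - 12*5) = -(-82 - 60) = -1*(-142) = 142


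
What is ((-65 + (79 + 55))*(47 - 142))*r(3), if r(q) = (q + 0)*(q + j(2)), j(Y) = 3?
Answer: -117990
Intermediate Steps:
r(q) = q*(3 + q) (r(q) = (q + 0)*(q + 3) = q*(3 + q))
((-65 + (79 + 55))*(47 - 142))*r(3) = ((-65 + (79 + 55))*(47 - 142))*(3*(3 + 3)) = ((-65 + 134)*(-95))*(3*6) = (69*(-95))*18 = -6555*18 = -117990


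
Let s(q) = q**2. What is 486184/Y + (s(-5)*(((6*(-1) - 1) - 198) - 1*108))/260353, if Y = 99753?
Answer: 125798895727/25970992809 ≈ 4.8438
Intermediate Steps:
486184/Y + (s(-5)*(((6*(-1) - 1) - 198) - 1*108))/260353 = 486184/99753 + ((-5)**2*(((6*(-1) - 1) - 198) - 1*108))/260353 = 486184*(1/99753) + (25*(((-6 - 1) - 198) - 108))*(1/260353) = 486184/99753 + (25*((-7 - 198) - 108))*(1/260353) = 486184/99753 + (25*(-205 - 108))*(1/260353) = 486184/99753 + (25*(-313))*(1/260353) = 486184/99753 - 7825*1/260353 = 486184/99753 - 7825/260353 = 125798895727/25970992809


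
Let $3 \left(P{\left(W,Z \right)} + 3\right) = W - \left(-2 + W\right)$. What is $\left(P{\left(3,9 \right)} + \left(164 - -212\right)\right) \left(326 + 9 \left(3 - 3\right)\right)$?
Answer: $\frac{365446}{3} \approx 1.2182 \cdot 10^{5}$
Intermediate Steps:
$P{\left(W,Z \right)} = - \frac{7}{3}$ ($P{\left(W,Z \right)} = -3 + \frac{W - \left(-2 + W\right)}{3} = -3 + \frac{1}{3} \cdot 2 = -3 + \frac{2}{3} = - \frac{7}{3}$)
$\left(P{\left(3,9 \right)} + \left(164 - -212\right)\right) \left(326 + 9 \left(3 - 3\right)\right) = \left(- \frac{7}{3} + \left(164 - -212\right)\right) \left(326 + 9 \left(3 - 3\right)\right) = \left(- \frac{7}{3} + \left(164 + 212\right)\right) \left(326 + 9 \cdot 0\right) = \left(- \frac{7}{3} + 376\right) \left(326 + 0\right) = \frac{1121}{3} \cdot 326 = \frac{365446}{3}$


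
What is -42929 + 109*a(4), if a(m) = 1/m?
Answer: -171607/4 ≈ -42902.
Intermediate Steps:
-42929 + 109*a(4) = -42929 + 109/4 = -171607/4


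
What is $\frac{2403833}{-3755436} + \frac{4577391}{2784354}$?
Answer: $\frac{1749496153099}{1742743874724} \approx 1.0039$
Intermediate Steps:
$\frac{2403833}{-3755436} + \frac{4577391}{2784354} = 2403833 \left(- \frac{1}{3755436}\right) + 4577391 \cdot \frac{1}{2784354} = - \frac{2403833}{3755436} + \frac{1525797}{928118} = \frac{1749496153099}{1742743874724}$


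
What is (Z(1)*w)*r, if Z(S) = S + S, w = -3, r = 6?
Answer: -36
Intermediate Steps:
Z(S) = 2*S
(Z(1)*w)*r = ((2*1)*(-3))*6 = (2*(-3))*6 = -6*6 = -36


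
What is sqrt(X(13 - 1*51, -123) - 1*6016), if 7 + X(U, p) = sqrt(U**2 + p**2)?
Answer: sqrt(-6023 + sqrt(16573)) ≈ 76.774*I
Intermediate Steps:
X(U, p) = -7 + sqrt(U**2 + p**2)
sqrt(X(13 - 1*51, -123) - 1*6016) = sqrt((-7 + sqrt((13 - 1*51)**2 + (-123)**2)) - 1*6016) = sqrt((-7 + sqrt((13 - 51)**2 + 15129)) - 6016) = sqrt((-7 + sqrt((-38)**2 + 15129)) - 6016) = sqrt((-7 + sqrt(1444 + 15129)) - 6016) = sqrt((-7 + sqrt(16573)) - 6016) = sqrt(-6023 + sqrt(16573))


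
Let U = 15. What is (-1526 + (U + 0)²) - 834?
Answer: -2135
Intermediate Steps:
(-1526 + (U + 0)²) - 834 = (-1526 + (15 + 0)²) - 834 = (-1526 + 15²) - 834 = (-1526 + 225) - 834 = -1301 - 834 = -2135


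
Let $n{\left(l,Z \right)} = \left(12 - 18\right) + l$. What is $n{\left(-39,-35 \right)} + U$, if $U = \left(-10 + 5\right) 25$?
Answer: $-170$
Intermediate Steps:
$n{\left(l,Z \right)} = -6 + l$
$U = -125$ ($U = \left(-5\right) 25 = -125$)
$n{\left(-39,-35 \right)} + U = \left(-6 - 39\right) - 125 = -45 - 125 = -170$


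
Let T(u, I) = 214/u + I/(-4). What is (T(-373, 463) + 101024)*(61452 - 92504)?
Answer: -1168752666039/373 ≈ -3.1334e+9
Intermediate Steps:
T(u, I) = 214/u - I/4 (T(u, I) = 214/u + I*(-¼) = 214/u - I/4)
(T(-373, 463) + 101024)*(61452 - 92504) = ((214/(-373) - ¼*463) + 101024)*(61452 - 92504) = ((214*(-1/373) - 463/4) + 101024)*(-31052) = ((-214/373 - 463/4) + 101024)*(-31052) = (-173555/1492 + 101024)*(-31052) = (150554253/1492)*(-31052) = -1168752666039/373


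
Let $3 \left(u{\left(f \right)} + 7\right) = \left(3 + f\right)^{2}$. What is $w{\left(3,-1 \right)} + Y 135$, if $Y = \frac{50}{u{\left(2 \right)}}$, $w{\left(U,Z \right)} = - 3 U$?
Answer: $\frac{10107}{2} \approx 5053.5$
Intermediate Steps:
$u{\left(f \right)} = -7 + \frac{\left(3 + f\right)^{2}}{3}$
$Y = \frac{75}{2}$ ($Y = \frac{50}{-7 + \frac{\left(3 + 2\right)^{2}}{3}} = \frac{50}{-7 + \frac{5^{2}}{3}} = \frac{50}{-7 + \frac{1}{3} \cdot 25} = \frac{50}{-7 + \frac{25}{3}} = \frac{50}{\frac{4}{3}} = 50 \cdot \frac{3}{4} = \frac{75}{2} \approx 37.5$)
$w{\left(3,-1 \right)} + Y 135 = \left(-3\right) 3 + \frac{75}{2} \cdot 135 = -9 + \frac{10125}{2} = \frac{10107}{2}$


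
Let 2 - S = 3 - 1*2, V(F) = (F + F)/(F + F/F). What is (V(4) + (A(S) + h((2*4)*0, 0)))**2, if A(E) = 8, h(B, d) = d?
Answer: 2304/25 ≈ 92.160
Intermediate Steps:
V(F) = 2*F/(1 + F) (V(F) = (2*F)/(F + 1) = (2*F)/(1 + F) = 2*F/(1 + F))
S = 1 (S = 2 - (3 - 1*2) = 2 - (3 - 2) = 2 - 1*1 = 2 - 1 = 1)
(V(4) + (A(S) + h((2*4)*0, 0)))**2 = (2*4/(1 + 4) + (8 + 0))**2 = (2*4/5 + 8)**2 = (2*4*(1/5) + 8)**2 = (8/5 + 8)**2 = (48/5)**2 = 2304/25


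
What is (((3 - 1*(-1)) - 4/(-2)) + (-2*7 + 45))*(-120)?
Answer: -4440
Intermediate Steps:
(((3 - 1*(-1)) - 4/(-2)) + (-2*7 + 45))*(-120) = (((3 + 1) - ½*(-4)) + (-14 + 45))*(-120) = ((4 + 2) + 31)*(-120) = (6 + 31)*(-120) = 37*(-120) = -4440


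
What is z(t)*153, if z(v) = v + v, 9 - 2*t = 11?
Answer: -306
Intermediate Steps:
t = -1 (t = 9/2 - ½*11 = 9/2 - 11/2 = -1)
z(v) = 2*v
z(t)*153 = (2*(-1))*153 = -2*153 = -306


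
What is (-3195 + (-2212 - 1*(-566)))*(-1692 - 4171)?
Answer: 28382783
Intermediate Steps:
(-3195 + (-2212 - 1*(-566)))*(-1692 - 4171) = (-3195 + (-2212 + 566))*(-5863) = (-3195 - 1646)*(-5863) = -4841*(-5863) = 28382783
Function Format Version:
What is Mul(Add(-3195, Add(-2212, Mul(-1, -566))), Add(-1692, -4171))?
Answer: 28382783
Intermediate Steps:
Mul(Add(-3195, Add(-2212, Mul(-1, -566))), Add(-1692, -4171)) = Mul(Add(-3195, Add(-2212, 566)), -5863) = Mul(Add(-3195, -1646), -5863) = Mul(-4841, -5863) = 28382783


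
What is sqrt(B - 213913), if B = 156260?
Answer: I*sqrt(57653) ≈ 240.11*I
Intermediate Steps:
sqrt(B - 213913) = sqrt(156260 - 213913) = sqrt(-57653) = I*sqrt(57653)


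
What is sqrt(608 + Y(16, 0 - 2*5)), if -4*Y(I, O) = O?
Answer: sqrt(2442)/2 ≈ 24.708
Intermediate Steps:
Y(I, O) = -O/4
sqrt(608 + Y(16, 0 - 2*5)) = sqrt(608 - (0 - 2*5)/4) = sqrt(608 - (0 - 10)/4) = sqrt(608 - 1/4*(-10)) = sqrt(608 + 5/2) = sqrt(1221/2) = sqrt(2442)/2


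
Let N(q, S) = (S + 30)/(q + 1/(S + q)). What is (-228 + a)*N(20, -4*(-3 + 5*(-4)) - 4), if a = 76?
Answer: -1937088/2161 ≈ -896.38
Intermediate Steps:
N(q, S) = (30 + S)/(q + 1/(S + q))
(-228 + a)*N(20, -4*(-3 + 5*(-4)) - 4) = (-228 + 76)*(((-4*(-3 + 5*(-4)) - 4)**2 + 30*(-4*(-3 + 5*(-4)) - 4) + 30*20 + (-4*(-3 + 5*(-4)) - 4)*20)/(1 + 20**2 + (-4*(-3 + 5*(-4)) - 4)*20)) = -152*((-4*(-3 - 20) - 4)**2 + 30*(-4*(-3 - 20) - 4) + 600 + (-4*(-3 - 20) - 4)*20)/(1 + 400 + (-4*(-3 - 20) - 4)*20) = -152*((-4*(-23) - 4)**2 + 30*(-4*(-23) - 4) + 600 + (-4*(-23) - 4)*20)/(1 + 400 + (-4*(-23) - 4)*20) = -152*((92 - 4)**2 + 30*(92 - 4) + 600 + (92 - 4)*20)/(1 + 400 + (92 - 4)*20) = -152*(88**2 + 30*88 + 600 + 88*20)/(1 + 400 + 88*20) = -152*(7744 + 2640 + 600 + 1760)/(1 + 400 + 1760) = -152*12744/2161 = -1937088/2161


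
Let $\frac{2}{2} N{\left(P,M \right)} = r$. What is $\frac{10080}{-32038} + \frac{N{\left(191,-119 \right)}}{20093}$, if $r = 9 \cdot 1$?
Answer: $- \frac{101124549}{321869767} \approx -0.31418$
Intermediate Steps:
$r = 9$
$N{\left(P,M \right)} = 9$
$\frac{10080}{-32038} + \frac{N{\left(191,-119 \right)}}{20093} = \frac{10080}{-32038} + \frac{9}{20093} = 10080 \left(- \frac{1}{32038}\right) + 9 \cdot \frac{1}{20093} = - \frac{5040}{16019} + \frac{9}{20093} = - \frac{101124549}{321869767}$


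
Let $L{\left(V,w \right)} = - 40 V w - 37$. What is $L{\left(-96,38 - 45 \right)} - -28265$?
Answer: $1348$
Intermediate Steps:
$L{\left(V,w \right)} = -37 - 40 V w$ ($L{\left(V,w \right)} = - 40 V w - 37 = -37 - 40 V w$)
$L{\left(-96,38 - 45 \right)} - -28265 = \left(-37 - - 3840 \left(38 - 45\right)\right) - -28265 = \left(-37 - - 3840 \left(38 - 45\right)\right) + 28265 = \left(-37 - \left(-3840\right) \left(-7\right)\right) + 28265 = \left(-37 - 26880\right) + 28265 = -26917 + 28265 = 1348$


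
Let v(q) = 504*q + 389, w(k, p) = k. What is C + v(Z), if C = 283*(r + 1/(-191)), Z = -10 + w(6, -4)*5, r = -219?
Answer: -9838311/191 ≈ -51510.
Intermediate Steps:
Z = 20 (Z = -10 + 6*5 = -10 + 30 = 20)
v(q) = 389 + 504*q
C = -11837890/191 (C = 283*(-219 + 1/(-191)) = 283*(-219 - 1/191) = 283*(-41830/191) = -11837890/191 ≈ -61979.)
C + v(Z) = -11837890/191 + (389 + 504*20) = -11837890/191 + (389 + 10080) = -11837890/191 + 10469 = -9838311/191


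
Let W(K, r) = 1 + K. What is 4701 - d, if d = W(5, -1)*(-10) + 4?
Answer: 4757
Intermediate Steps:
d = -56 (d = (1 + 5)*(-10) + 4 = 6*(-10) + 4 = -60 + 4 = -56)
4701 - d = 4701 - 1*(-56) = 4701 + 56 = 4757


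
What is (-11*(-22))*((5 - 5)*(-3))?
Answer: 0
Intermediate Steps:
(-11*(-22))*((5 - 5)*(-3)) = 242*(0*(-3)) = 242*0 = 0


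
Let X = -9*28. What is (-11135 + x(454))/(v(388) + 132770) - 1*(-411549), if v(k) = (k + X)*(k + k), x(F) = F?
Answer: 98074585313/238306 ≈ 4.1155e+5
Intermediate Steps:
X = -252
v(k) = 2*k*(-252 + k) (v(k) = (k - 252)*(k + k) = (-252 + k)*(2*k) = 2*k*(-252 + k))
(-11135 + x(454))/(v(388) + 132770) - 1*(-411549) = (-11135 + 454)/(2*388*(-252 + 388) + 132770) - 1*(-411549) = -10681/(2*388*136 + 132770) + 411549 = -10681/(105536 + 132770) + 411549 = -10681/238306 + 411549 = 98074585313/238306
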